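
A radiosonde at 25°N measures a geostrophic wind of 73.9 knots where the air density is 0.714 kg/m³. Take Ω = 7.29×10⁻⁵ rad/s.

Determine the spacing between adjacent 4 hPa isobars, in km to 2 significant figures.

240 km

Coriolis parameter at 25°N:
f = 2Ω sin φ = 2 × 7.29×10⁻⁵ × sin 25° = 6.16×10⁻⁵ s⁻¹
Wind speed in SI: 73.9 knots = 38.0 m/s
Geostrophic balance rearranged: |∂P/∂n| = f ρ V_g
|∂P/∂n| = 6.16×10⁻⁵ × 0.714 × 38.0 = 1.67×10⁻³ Pa/m
Isobar spacing: Δn = ΔP/|∂P/∂n| = 400 Pa / 1.67×10⁻³ Pa/m = 239152 m ≈ 240 km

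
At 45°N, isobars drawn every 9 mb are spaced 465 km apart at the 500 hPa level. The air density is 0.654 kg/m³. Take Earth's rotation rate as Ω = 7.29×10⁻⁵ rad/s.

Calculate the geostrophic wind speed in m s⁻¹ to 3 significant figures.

Coriolis parameter at 45°N:
f = 2Ω sin φ = 2 × 7.29×10⁻⁵ × sin 45° = 1.03×10⁻⁴ s⁻¹
Pressure gradient: |∂P/∂n| = 900 Pa / 465000 m = 1.94×10⁻³ Pa/m
Geostrophic balance (pressure-gradient force = Coriolis force):
V_g = (1/(fρ)) |∂P/∂n| = 1.94×10⁻³ / (1.03×10⁻⁴ × 0.654) = 28.7 m/s

28.7 m s⁻¹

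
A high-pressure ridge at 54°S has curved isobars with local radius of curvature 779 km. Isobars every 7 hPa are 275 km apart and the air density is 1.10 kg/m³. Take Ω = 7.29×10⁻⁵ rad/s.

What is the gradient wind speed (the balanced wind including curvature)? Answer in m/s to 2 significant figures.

28 m/s

Coriolis parameter at 54°S:
f = 2Ω sin φ = 2 × 7.29×10⁻⁵ × sin 54° = 1.18×10⁻⁴ s⁻¹
Pressure gradient: |∂P/∂n| = 700 Pa / 275000 m = 2.55×10⁻³ Pa/m
Geostrophic speed: V_g = |∂P/∂n|/(fρ) = 2.55×10⁻³/(1.18×10⁻⁴ × 1.10) = 19.6 m/s
Around a high, pressure-gradient force acts outward with centrifugal, so Coriolis balances both:
fV = (1/ρ)|∂P/∂n| + V²/R  →  V² − fR·V + fR·V_g = 0
With fR = 1.18×10⁻⁴ × 779×10³ m = 91.9 m/s:
V = [fR − √((fR)² − 4 fR V_g)]/2 = [91.9 − √(91.9² − 4×91.9×19.6)]/2 = 28.4 m/s
Supergeostrophic (V > V_g = 19.6 m/s), as expected around a high.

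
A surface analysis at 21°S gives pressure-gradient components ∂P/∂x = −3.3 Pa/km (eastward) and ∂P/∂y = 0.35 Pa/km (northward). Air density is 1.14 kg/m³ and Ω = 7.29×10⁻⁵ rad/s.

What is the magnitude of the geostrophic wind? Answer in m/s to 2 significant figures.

Coriolis parameter at 21°S:
f = 2Ω sin φ = 2 × 7.29×10⁻⁵ × sin 21° = 5.23×10⁻⁵ s⁻¹
In the Southern Hemisphere f is negative: f = −5.23×10⁻⁵ s⁻¹.
Component geostrophic relations (x east, y north):
u_g = −(1/(fρ)) ∂P/∂y,  v_g = (1/(fρ)) ∂P/∂x
u_g = −(0.35×10⁻³)/(−5.23×10⁻⁵ × 1.14) = 5.88 m/s;  v_g = (−3.3×10⁻³)/(−5.23×10⁻⁵ × 1.14) = 55.4 m/s
|V_g| = √(u_g² + v_g²) = 55.7 m/s

56 m/s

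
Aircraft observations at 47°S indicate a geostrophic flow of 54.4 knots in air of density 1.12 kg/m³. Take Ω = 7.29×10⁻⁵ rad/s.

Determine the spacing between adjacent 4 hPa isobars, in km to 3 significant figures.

120 km

Coriolis parameter at 47°S:
f = 2Ω sin φ = 2 × 7.29×10⁻⁵ × sin 47° = 1.07×10⁻⁴ s⁻¹
Wind speed in SI: 54.4 knots = 28.0 m/s
Geostrophic balance rearranged: |∂P/∂n| = f ρ V_g
|∂P/∂n| = 1.07×10⁻⁴ × 1.12 × 28.0 = 3.34×10⁻³ Pa/m
Isobar spacing: Δn = ΔP/|∂P/∂n| = 400 Pa / 3.34×10⁻³ Pa/m = 119680 m ≈ 120 km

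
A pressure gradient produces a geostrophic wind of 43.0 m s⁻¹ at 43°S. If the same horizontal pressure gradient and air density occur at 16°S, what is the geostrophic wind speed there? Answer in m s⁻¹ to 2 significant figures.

With the same pressure gradient and density, V_g ∝ 1/f ∝ 1/sin φ.
V₂ = V₁ · sin φ₁ / sin φ₂ = 43.0 × sin 43° / sin 16°
V₂ = 43.0 × 0.6820/0.2756 = 110 m s⁻¹

110 m s⁻¹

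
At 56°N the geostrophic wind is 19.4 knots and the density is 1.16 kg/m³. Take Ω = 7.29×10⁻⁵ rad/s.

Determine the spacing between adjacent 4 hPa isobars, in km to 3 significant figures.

286 km

Coriolis parameter at 56°N:
f = 2Ω sin φ = 2 × 7.29×10⁻⁵ × sin 56° = 1.21×10⁻⁴ s⁻¹
Wind speed in SI: 19.4 knots = 9.98 m/s
Geostrophic balance rearranged: |∂P/∂n| = f ρ V_g
|∂P/∂n| = 1.21×10⁻⁴ × 1.16 × 9.98 = 1.40×10⁻³ Pa/m
Isobar spacing: Δn = ΔP/|∂P/∂n| = 400 Pa / 1.40×10⁻³ Pa/m = 285845 m ≈ 286 km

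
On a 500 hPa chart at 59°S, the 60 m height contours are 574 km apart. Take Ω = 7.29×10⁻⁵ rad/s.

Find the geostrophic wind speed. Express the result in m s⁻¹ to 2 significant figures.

8.2 m s⁻¹

Coriolis parameter at 59°S:
f = 2Ω sin φ = 2 × 7.29×10⁻⁵ × sin 59° = 1.25×10⁻⁴ s⁻¹
Height gradient: |∂Z/∂n| = 60 m / 574000 m = 1.05×10⁻⁴
On a pressure surface, geostrophic balance gives V_g = (g/f)|∂Z/∂n|:
V_g = 9.81 × 1.05×10⁻⁴ / 1.25×10⁻⁴ = 8.21 m/s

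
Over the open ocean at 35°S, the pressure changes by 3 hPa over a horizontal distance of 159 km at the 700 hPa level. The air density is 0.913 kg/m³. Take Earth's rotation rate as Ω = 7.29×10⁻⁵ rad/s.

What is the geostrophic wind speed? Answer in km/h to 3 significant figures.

Coriolis parameter at 35°S:
f = 2Ω sin φ = 2 × 7.29×10⁻⁵ × sin 35° = 8.36×10⁻⁵ s⁻¹
Pressure gradient: |∂P/∂n| = 300 Pa / 159000 m = 1.89×10⁻³ Pa/m
Geostrophic balance (pressure-gradient force = Coriolis force):
V_g = (1/(fρ)) |∂P/∂n| = 1.89×10⁻³ / (8.36×10⁻⁵ × 0.913) = 24.7 m/s
Converting: 24.7 m/s × 3.6 = 89.0 km/h

89.0 km/h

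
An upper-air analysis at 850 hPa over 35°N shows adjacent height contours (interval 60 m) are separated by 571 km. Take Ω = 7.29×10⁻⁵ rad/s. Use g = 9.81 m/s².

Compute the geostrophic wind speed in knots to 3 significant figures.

Coriolis parameter at 35°N:
f = 2Ω sin φ = 2 × 7.29×10⁻⁵ × sin 35° = 8.36×10⁻⁵ s⁻¹
Height gradient: |∂Z/∂n| = 60 m / 571000 m = 1.05×10⁻⁴
On a pressure surface, geostrophic balance gives V_g = (g/f)|∂Z/∂n|:
V_g = 9.81 × 1.05×10⁻⁴ / 8.36×10⁻⁵ = 12.3 m/s
Converting: 12.3 m/s × 1.944 = 24.0 knots

24.0 knots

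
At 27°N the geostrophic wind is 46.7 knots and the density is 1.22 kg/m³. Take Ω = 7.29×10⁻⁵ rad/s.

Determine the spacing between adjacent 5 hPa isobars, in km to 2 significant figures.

260 km

Coriolis parameter at 27°N:
f = 2Ω sin φ = 2 × 7.29×10⁻⁵ × sin 27° = 6.62×10⁻⁵ s⁻¹
Wind speed in SI: 46.7 knots = 24.0 m/s
Geostrophic balance rearranged: |∂P/∂n| = f ρ V_g
|∂P/∂n| = 6.62×10⁻⁵ × 1.22 × 24.0 = 1.94×10⁻³ Pa/m
Isobar spacing: Δn = ΔP/|∂P/∂n| = 500 Pa / 1.94×10⁻³ Pa/m = 257722 m ≈ 260 km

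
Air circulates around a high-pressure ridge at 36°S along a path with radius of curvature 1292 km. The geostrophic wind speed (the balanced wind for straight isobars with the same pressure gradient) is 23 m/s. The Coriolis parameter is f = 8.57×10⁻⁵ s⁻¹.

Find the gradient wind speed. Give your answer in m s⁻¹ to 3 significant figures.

32.6 m s⁻¹

Around a high, pressure-gradient force acts outward with centrifugal, so Coriolis balances both:
fV = (1/ρ)|∂P/∂n| + V²/R  →  V² − fR·V + fR·V_g = 0
With fR = 8.57×10⁻⁵ × 1292×10³ m = 111 m/s:
V = [fR − √((fR)² − 4 fR V_g)]/2 = [111 − √(111² − 4×111×23)]/2 = 32.6 m/s
Supergeostrophic (V > V_g = 23 m/s), as expected around a high.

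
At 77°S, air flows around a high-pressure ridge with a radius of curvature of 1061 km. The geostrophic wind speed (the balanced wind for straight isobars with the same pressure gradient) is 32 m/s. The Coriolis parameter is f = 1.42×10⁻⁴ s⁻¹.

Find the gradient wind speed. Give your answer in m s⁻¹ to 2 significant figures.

46 m s⁻¹

Around a high, pressure-gradient force acts outward with centrifugal, so Coriolis balances both:
fV = (1/ρ)|∂P/∂n| + V²/R  →  V² − fR·V + fR·V_g = 0
With fR = 1.42×10⁻⁴ × 1061×10³ m = 151 m/s:
V = [fR − √((fR)² − 4 fR V_g)]/2 = [151 − √(151² − 4×151×32)]/2 = 46.1 m/s
Supergeostrophic (V > V_g = 32 m/s), as expected around a high.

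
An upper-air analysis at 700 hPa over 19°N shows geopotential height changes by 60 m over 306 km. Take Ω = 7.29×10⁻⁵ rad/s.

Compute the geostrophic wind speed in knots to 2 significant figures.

Coriolis parameter at 19°N:
f = 2Ω sin φ = 2 × 7.29×10⁻⁵ × sin 19° = 4.75×10⁻⁵ s⁻¹
Height gradient: |∂Z/∂n| = 60 m / 306000 m = 1.96×10⁻⁴
On a pressure surface, geostrophic balance gives V_g = (g/f)|∂Z/∂n|:
V_g = 9.81 × 1.96×10⁻⁴ / 4.75×10⁻⁵ = 40.5 m/s
Converting: 40.5 m/s × 1.944 = 79 knots

79 knots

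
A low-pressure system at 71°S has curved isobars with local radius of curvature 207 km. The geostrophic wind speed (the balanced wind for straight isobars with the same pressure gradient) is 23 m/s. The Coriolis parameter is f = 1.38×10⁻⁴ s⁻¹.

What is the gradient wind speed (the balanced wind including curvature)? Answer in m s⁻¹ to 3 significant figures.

Around a low, centrifugal force acts outward with Coriolis, so pressure-gradient force balances both:
(1/ρ)|∂P/∂n| = fV + V²/R  →  V² + fR·V − fR·V_g = 0
With fR = 1.38×10⁻⁴ × 207×10³ m = 28.6 m/s:
V = [−fR + √((fR)² + 4 fR V_g)]/2 = [−28.6 + √(28.6² + 4×28.6×23)]/2 = 15.1 m/s
Subgeostrophic (V < V_g = 23 m/s), as expected around a low.

15.1 m s⁻¹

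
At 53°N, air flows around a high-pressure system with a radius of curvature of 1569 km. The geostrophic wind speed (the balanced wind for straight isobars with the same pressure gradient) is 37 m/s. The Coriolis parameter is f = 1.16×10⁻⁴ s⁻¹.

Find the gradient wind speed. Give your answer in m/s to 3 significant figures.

51.7 m/s

Around a high, pressure-gradient force acts outward with centrifugal, so Coriolis balances both:
fV = (1/ρ)|∂P/∂n| + V²/R  →  V² − fR·V + fR·V_g = 0
With fR = 1.16×10⁻⁴ × 1569×10³ m = 182 m/s:
V = [fR − √((fR)² − 4 fR V_g)]/2 = [182 − √(182² − 4×182×37)]/2 = 51.7 m/s
Supergeostrophic (V > V_g = 37 m/s), as expected around a high.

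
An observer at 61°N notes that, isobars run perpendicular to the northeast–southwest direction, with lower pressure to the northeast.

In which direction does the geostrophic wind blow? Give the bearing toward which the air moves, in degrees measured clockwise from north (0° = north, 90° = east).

135°

The pressure-gradient force points toward the northeast (bearing 045°).
Geostrophic balance: in the Northern Hemisphere the Coriolis force deflects motion to the right, so the geostrophic wind blows 90° to the right of the pressure-gradient force (low pressure on the left).
Rotating 045° by 90° clockwise gives 135° — the wind blows toward the southeast.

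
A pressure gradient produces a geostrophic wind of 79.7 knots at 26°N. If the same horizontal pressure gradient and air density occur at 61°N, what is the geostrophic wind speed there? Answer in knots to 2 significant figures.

40 knots

With the same pressure gradient and density, V_g ∝ 1/f ∝ 1/sin φ.
V₂ = V₁ · sin φ₁ / sin φ₂ = 79.7 × sin 26° / sin 61°
V₂ = 79.7 × 0.4384/0.8746 = 40 knots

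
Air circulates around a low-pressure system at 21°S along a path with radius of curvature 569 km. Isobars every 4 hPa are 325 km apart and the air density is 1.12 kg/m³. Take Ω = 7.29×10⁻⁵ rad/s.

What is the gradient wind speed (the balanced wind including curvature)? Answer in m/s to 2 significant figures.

Coriolis parameter at 21°S:
f = 2Ω sin φ = 2 × 7.29×10⁻⁵ × sin 21° = 5.23×10⁻⁵ s⁻¹
Pressure gradient: |∂P/∂n| = 400 Pa / 325000 m = 1.23×10⁻³ Pa/m
Geostrophic speed: V_g = |∂P/∂n|/(fρ) = 1.23×10⁻³/(5.23×10⁻⁵ × 1.12) = 21.0 m/s
Around a low, centrifugal force acts outward with Coriolis, so pressure-gradient force balances both:
(1/ρ)|∂P/∂n| = fV + V²/R  →  V² + fR·V − fR·V_g = 0
With fR = 5.23×10⁻⁵ × 569×10³ m = 29.7 m/s:
V = [−fR + √((fR)² + 4 fR V_g)]/2 = [−29.7 + √(29.7² + 4×29.7×21)]/2 = 14.2 m/s
Subgeostrophic (V < V_g = 21 m/s), as expected around a low.

14 m/s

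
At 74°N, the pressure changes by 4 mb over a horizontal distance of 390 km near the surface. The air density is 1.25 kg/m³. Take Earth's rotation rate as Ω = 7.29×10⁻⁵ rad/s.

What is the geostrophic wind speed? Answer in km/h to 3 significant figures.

Coriolis parameter at 74°N:
f = 2Ω sin φ = 2 × 7.29×10⁻⁵ × sin 74° = 1.40×10⁻⁴ s⁻¹
Pressure gradient: |∂P/∂n| = 400 Pa / 390000 m = 1.03×10⁻³ Pa/m
Geostrophic balance (pressure-gradient force = Coriolis force):
V_g = (1/(fρ)) |∂P/∂n| = 1.03×10⁻³ / (1.40×10⁻⁴ × 1.25) = 5.85 m/s
Converting: 5.85 m/s × 3.6 = 21.1 km/h

21.1 km/h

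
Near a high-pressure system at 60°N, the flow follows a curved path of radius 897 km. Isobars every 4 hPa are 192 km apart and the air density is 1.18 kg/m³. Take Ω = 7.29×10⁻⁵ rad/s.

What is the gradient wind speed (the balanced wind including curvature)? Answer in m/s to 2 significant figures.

Coriolis parameter at 60°N:
f = 2Ω sin φ = 2 × 7.29×10⁻⁵ × sin 60° = 1.26×10⁻⁴ s⁻¹
Pressure gradient: |∂P/∂n| = 400 Pa / 192000 m = 2.08×10⁻³ Pa/m
Geostrophic speed: V_g = |∂P/∂n|/(fρ) = 2.08×10⁻³/(1.26×10⁻⁴ × 1.18) = 14.0 m/s
Around a high, pressure-gradient force acts outward with centrifugal, so Coriolis balances both:
fV = (1/ρ)|∂P/∂n| + V²/R  →  V² − fR·V + fR·V_g = 0
With fR = 1.26×10⁻⁴ × 897×10³ m = 113 m/s:
V = [fR − √((fR)² − 4 fR V_g)]/2 = [113 − √(113² − 4×113×14)]/2 = 16.3 m/s
Supergeostrophic (V > V_g = 14 m/s), as expected around a high.

16 m/s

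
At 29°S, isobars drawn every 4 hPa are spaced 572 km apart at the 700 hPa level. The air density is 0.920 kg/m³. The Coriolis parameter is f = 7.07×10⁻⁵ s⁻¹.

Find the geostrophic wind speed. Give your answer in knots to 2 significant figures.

21 knots

Pressure gradient: |∂P/∂n| = 400 Pa / 572000 m = 6.99×10⁻⁴ Pa/m
Geostrophic balance (pressure-gradient force = Coriolis force):
V_g = (1/(fρ)) |∂P/∂n| = 6.99×10⁻⁴ / (7.07×10⁻⁵ × 0.920) = 10.8 m/s
Converting: 10.8 m/s × 1.944 = 21 knots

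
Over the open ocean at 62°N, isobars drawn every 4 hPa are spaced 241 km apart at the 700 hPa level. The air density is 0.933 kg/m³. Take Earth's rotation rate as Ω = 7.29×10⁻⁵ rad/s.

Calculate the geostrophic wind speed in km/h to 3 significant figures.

49.7 km/h

Coriolis parameter at 62°N:
f = 2Ω sin φ = 2 × 7.29×10⁻⁵ × sin 62° = 1.29×10⁻⁴ s⁻¹
Pressure gradient: |∂P/∂n| = 400 Pa / 241000 m = 1.66×10⁻³ Pa/m
Geostrophic balance (pressure-gradient force = Coriolis force):
V_g = (1/(fρ)) |∂P/∂n| = 1.66×10⁻³ / (1.29×10⁻⁴ × 0.933) = 13.8 m/s
Converting: 13.8 m/s × 3.6 = 49.7 km/h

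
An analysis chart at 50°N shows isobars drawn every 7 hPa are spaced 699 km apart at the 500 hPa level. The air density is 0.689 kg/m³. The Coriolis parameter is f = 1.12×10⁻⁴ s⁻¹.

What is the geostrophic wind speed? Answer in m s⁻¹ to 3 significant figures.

13.0 m s⁻¹

Pressure gradient: |∂P/∂n| = 700 Pa / 699000 m = 1.00×10⁻³ Pa/m
Geostrophic balance (pressure-gradient force = Coriolis force):
V_g = (1/(fρ)) |∂P/∂n| = 1.00×10⁻³ / (1.12×10⁻⁴ × 0.689) = 13.0 m/s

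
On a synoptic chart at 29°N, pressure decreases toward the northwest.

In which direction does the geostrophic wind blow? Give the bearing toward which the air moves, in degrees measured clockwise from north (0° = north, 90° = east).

045°

The pressure-gradient force points toward the northwest (bearing 315°).
Geostrophic balance: in the Northern Hemisphere the Coriolis force deflects motion to the right, so the geostrophic wind blows 90° to the right of the pressure-gradient force (low pressure on the left).
Rotating 315° by 90° clockwise gives 045° — the wind blows toward the northeast.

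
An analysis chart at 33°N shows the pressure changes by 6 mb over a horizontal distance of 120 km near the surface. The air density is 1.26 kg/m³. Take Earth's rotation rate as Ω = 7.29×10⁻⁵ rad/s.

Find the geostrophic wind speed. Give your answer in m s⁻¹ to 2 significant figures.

Coriolis parameter at 33°N:
f = 2Ω sin φ = 2 × 7.29×10⁻⁵ × sin 33° = 7.94×10⁻⁵ s⁻¹
Pressure gradient: |∂P/∂n| = 600 Pa / 120000 m = 5.00×10⁻³ Pa/m
Geostrophic balance (pressure-gradient force = Coriolis force):
V_g = (1/(fρ)) |∂P/∂n| = 5.00×10⁻³ / (7.94×10⁻⁵ × 1.26) = 50.0 m/s

50 m s⁻¹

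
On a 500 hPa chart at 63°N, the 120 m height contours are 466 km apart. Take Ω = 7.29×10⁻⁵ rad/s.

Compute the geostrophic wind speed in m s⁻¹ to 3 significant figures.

19.4 m s⁻¹

Coriolis parameter at 63°N:
f = 2Ω sin φ = 2 × 7.29×10⁻⁵ × sin 63° = 1.30×10⁻⁴ s⁻¹
Height gradient: |∂Z/∂n| = 120 m / 466000 m = 2.58×10⁻⁴
On a pressure surface, geostrophic balance gives V_g = (g/f)|∂Z/∂n|:
V_g = 9.81 × 2.58×10⁻⁴ / 1.30×10⁻⁴ = 19.4 m/s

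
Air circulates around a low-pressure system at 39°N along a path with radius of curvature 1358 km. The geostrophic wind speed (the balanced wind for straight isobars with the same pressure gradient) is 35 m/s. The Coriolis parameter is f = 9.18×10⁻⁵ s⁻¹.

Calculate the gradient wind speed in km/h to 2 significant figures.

Around a low, centrifugal force acts outward with Coriolis, so pressure-gradient force balances both:
(1/ρ)|∂P/∂n| = fV + V²/R  →  V² + fR·V − fR·V_g = 0
With fR = 9.18×10⁻⁵ × 1358×10³ m = 125 m/s:
V = [−fR + √((fR)² + 4 fR V_g)]/2 = [−125 + √(125² + 4×125×35)]/2 = 28.5 m/s
Subgeostrophic (V < V_g = 35 m/s), as expected around a low.
Converting: 28.5 m/s × 3.6 = 100 km/h

100 km/h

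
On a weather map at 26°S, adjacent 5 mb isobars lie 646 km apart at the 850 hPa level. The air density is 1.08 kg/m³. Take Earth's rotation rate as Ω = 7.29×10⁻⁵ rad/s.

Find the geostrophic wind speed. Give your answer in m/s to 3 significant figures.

11.2 m/s

Coriolis parameter at 26°S:
f = 2Ω sin φ = 2 × 7.29×10⁻⁵ × sin 26° = 6.39×10⁻⁵ s⁻¹
Pressure gradient: |∂P/∂n| = 500 Pa / 646000 m = 7.74×10⁻⁴ Pa/m
Geostrophic balance (pressure-gradient force = Coriolis force):
V_g = (1/(fρ)) |∂P/∂n| = 7.74×10⁻⁴ / (6.39×10⁻⁵ × 1.08) = 11.2 m/s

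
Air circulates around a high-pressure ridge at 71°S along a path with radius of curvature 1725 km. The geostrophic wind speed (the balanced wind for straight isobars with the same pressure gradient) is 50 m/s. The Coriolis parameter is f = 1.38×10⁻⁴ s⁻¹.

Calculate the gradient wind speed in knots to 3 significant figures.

Around a high, pressure-gradient force acts outward with centrifugal, so Coriolis balances both:
fV = (1/ρ)|∂P/∂n| + V²/R  →  V² − fR·V + fR·V_g = 0
With fR = 1.38×10⁻⁴ × 1725×10³ m = 238 m/s:
V = [fR − √((fR)² − 4 fR V_g)]/2 = [238 − √(238² − 4×238×50)]/2 = 71.4 m/s
Supergeostrophic (V > V_g = 50 m/s), as expected around a high.
Converting: 71.4 m/s × 1.944 = 139 knots

139 knots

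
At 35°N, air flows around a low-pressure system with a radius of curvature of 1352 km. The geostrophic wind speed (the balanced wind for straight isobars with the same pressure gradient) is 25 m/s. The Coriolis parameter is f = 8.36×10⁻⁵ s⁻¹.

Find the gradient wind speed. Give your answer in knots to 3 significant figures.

Around a low, centrifugal force acts outward with Coriolis, so pressure-gradient force balances both:
(1/ρ)|∂P/∂n| = fV + V²/R  →  V² + fR·V − fR·V_g = 0
With fR = 8.36×10⁻⁵ × 1352×10³ m = 113 m/s:
V = [−fR + √((fR)² + 4 fR V_g)]/2 = [−113 + √(113² + 4×113×25)]/2 = 21.1 m/s
Subgeostrophic (V < V_g = 25 m/s), as expected around a low.
Converting: 21.1 m/s × 1.944 = 41.0 knots

41.0 knots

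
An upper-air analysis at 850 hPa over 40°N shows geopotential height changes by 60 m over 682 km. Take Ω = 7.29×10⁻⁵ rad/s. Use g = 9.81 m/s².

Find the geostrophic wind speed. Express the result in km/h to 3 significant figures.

Coriolis parameter at 40°N:
f = 2Ω sin φ = 2 × 7.29×10⁻⁵ × sin 40° = 9.37×10⁻⁵ s⁻¹
Height gradient: |∂Z/∂n| = 60 m / 682000 m = 8.80×10⁻⁵
On a pressure surface, geostrophic balance gives V_g = (g/f)|∂Z/∂n|:
V_g = 9.81 × 8.80×10⁻⁵ / 9.37×10⁻⁵ = 9.21 m/s
Converting: 9.21 m/s × 3.6 = 33.2 km/h

33.2 km/h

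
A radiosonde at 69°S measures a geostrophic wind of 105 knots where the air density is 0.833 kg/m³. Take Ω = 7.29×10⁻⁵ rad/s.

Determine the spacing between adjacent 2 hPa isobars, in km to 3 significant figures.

Coriolis parameter at 69°S:
f = 2Ω sin φ = 2 × 7.29×10⁻⁵ × sin 69° = 1.36×10⁻⁴ s⁻¹
Wind speed in SI: 105 knots = 54.0 m/s
Geostrophic balance rearranged: |∂P/∂n| = f ρ V_g
|∂P/∂n| = 1.36×10⁻⁴ × 0.833 × 54.0 = 6.12×10⁻³ Pa/m
Isobar spacing: Δn = ΔP/|∂P/∂n| = 200 Pa / 6.12×10⁻³ Pa/m = 32655 m ≈ 32.7 km

32.7 km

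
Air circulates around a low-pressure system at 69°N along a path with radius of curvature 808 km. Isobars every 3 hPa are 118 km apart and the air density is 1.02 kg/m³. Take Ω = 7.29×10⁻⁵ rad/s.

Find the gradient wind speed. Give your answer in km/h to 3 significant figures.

57.6 km/h

Coriolis parameter at 69°N:
f = 2Ω sin φ = 2 × 7.29×10⁻⁵ × sin 69° = 1.36×10⁻⁴ s⁻¹
Pressure gradient: |∂P/∂n| = 300 Pa / 118000 m = 2.54×10⁻³ Pa/m
Geostrophic speed: V_g = |∂P/∂n|/(fρ) = 2.54×10⁻³/(1.36×10⁻⁴ × 1.02) = 18.3 m/s
Around a low, centrifugal force acts outward with Coriolis, so pressure-gradient force balances both:
(1/ρ)|∂P/∂n| = fV + V²/R  →  V² + fR·V − fR·V_g = 0
With fR = 1.36×10⁻⁴ × 808×10³ m = 110 m/s:
V = [−fR + √((fR)² + 4 fR V_g)]/2 = [−110 + √(110² + 4×110×18.3)]/2 = 16 m/s
Subgeostrophic (V < V_g = 18.3 m/s), as expected around a low.
Converting: 16 m/s × 3.6 = 57.6 km/h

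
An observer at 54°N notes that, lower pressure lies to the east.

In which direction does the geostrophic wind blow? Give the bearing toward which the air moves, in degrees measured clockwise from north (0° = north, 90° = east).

180°

The pressure-gradient force points toward the east (bearing 090°).
Geostrophic balance: in the Northern Hemisphere the Coriolis force deflects motion to the right, so the geostrophic wind blows 90° to the right of the pressure-gradient force (low pressure on the left).
Rotating 090° by 90° clockwise gives 180° — the wind blows toward the south.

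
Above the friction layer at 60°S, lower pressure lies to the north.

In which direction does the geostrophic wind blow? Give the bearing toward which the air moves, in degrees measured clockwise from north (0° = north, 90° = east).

The pressure-gradient force points toward the north (bearing 000°).
Geostrophic balance: in the Southern Hemisphere the Coriolis force deflects motion to the left, so the geostrophic wind blows 90° to the left of the pressure-gradient force (low pressure on the right).
Rotating 000° by 90° counterclockwise gives 270° — the wind blows toward the west.

270°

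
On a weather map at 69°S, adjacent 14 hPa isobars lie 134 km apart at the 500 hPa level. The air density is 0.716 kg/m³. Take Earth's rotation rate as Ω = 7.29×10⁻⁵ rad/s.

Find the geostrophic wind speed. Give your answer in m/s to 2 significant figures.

110 m/s

Coriolis parameter at 69°S:
f = 2Ω sin φ = 2 × 7.29×10⁻⁵ × sin 69° = 1.36×10⁻⁴ s⁻¹
Pressure gradient: |∂P/∂n| = 1400 Pa / 134000 m = 1.04×10⁻² Pa/m
Geostrophic balance (pressure-gradient force = Coriolis force):
V_g = (1/(fρ)) |∂P/∂n| = 1.04×10⁻² / (1.36×10⁻⁴ × 0.716) = 107 m/s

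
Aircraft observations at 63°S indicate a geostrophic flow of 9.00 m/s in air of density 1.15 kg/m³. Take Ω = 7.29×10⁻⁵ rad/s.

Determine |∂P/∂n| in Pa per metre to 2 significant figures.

1.3×10⁻³ Pa/m

Coriolis parameter at 63°S:
f = 2Ω sin φ = 2 × 7.29×10⁻⁵ × sin 63° = 1.30×10⁻⁴ s⁻¹
Geostrophic balance rearranged: |∂P/∂n| = f ρ V_g
|∂P/∂n| = 1.30×10⁻⁴ × 1.15 × 9.00 = 1.34×10⁻³ Pa/m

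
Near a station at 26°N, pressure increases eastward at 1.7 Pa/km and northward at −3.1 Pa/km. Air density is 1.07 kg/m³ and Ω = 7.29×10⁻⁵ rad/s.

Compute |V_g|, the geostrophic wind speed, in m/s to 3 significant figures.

51.7 m/s

Coriolis parameter at 26°N:
f = 2Ω sin φ = 2 × 7.29×10⁻⁵ × sin 26° = 6.39×10⁻⁵ s⁻¹
Component geostrophic relations (x east, y north):
u_g = −(1/(fρ)) ∂P/∂y,  v_g = (1/(fρ)) ∂P/∂x
u_g = −(−3.1×10⁻³)/(6.39×10⁻⁵ × 1.07) = 45.3 m/s;  v_g = (1.7×10⁻³)/(6.39×10⁻⁵ × 1.07) = 24.9 m/s
|V_g| = √(u_g² + v_g²) = 51.7 m/s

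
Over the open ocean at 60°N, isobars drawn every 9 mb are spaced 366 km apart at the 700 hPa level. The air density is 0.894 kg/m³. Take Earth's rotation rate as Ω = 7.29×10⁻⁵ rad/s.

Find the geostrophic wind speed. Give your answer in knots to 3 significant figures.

Coriolis parameter at 60°N:
f = 2Ω sin φ = 2 × 7.29×10⁻⁵ × sin 60° = 1.26×10⁻⁴ s⁻¹
Pressure gradient: |∂P/∂n| = 900 Pa / 366000 m = 2.46×10⁻³ Pa/m
Geostrophic balance (pressure-gradient force = Coriolis force):
V_g = (1/(fρ)) |∂P/∂n| = 2.46×10⁻³ / (1.26×10⁻⁴ × 0.894) = 21.8 m/s
Converting: 21.8 m/s × 1.944 = 42.3 knots

42.3 knots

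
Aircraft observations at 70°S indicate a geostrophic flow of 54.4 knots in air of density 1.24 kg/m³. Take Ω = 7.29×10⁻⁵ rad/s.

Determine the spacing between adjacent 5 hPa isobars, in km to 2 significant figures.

110 km

Coriolis parameter at 70°S:
f = 2Ω sin φ = 2 × 7.29×10⁻⁵ × sin 70° = 1.37×10⁻⁴ s⁻¹
Wind speed in SI: 54.4 knots = 28.0 m/s
Geostrophic balance rearranged: |∂P/∂n| = f ρ V_g
|∂P/∂n| = 1.37×10⁻⁴ × 1.24 × 28.0 = 4.75×10⁻³ Pa/m
Isobar spacing: Δn = ΔP/|∂P/∂n| = 500 Pa / 4.75×10⁻³ Pa/m = 105164 m ≈ 110 km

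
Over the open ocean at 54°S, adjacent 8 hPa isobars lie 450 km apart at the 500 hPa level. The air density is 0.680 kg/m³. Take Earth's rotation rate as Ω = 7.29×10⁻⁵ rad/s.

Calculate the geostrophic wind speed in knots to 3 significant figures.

Coriolis parameter at 54°S:
f = 2Ω sin φ = 2 × 7.29×10⁻⁵ × sin 54° = 1.18×10⁻⁴ s⁻¹
Pressure gradient: |∂P/∂n| = 800 Pa / 450000 m = 1.78×10⁻³ Pa/m
Geostrophic balance (pressure-gradient force = Coriolis force):
V_g = (1/(fρ)) |∂P/∂n| = 1.78×10⁻³ / (1.18×10⁻⁴ × 0.680) = 22.2 m/s
Converting: 22.2 m/s × 1.944 = 43.1 knots

43.1 knots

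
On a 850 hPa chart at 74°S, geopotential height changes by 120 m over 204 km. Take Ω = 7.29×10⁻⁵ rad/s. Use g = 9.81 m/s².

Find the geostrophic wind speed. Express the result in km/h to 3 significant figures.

148 km/h

Coriolis parameter at 74°S:
f = 2Ω sin φ = 2 × 7.29×10⁻⁵ × sin 74° = 1.40×10⁻⁴ s⁻¹
Height gradient: |∂Z/∂n| = 120 m / 204000 m = 5.88×10⁻⁴
On a pressure surface, geostrophic balance gives V_g = (g/f)|∂Z/∂n|:
V_g = 9.81 × 5.88×10⁻⁴ / 1.40×10⁻⁴ = 41.2 m/s
Converting: 41.2 m/s × 3.6 = 148 km/h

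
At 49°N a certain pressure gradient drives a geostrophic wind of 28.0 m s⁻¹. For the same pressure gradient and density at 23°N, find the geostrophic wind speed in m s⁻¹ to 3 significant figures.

54.1 m s⁻¹

With the same pressure gradient and density, V_g ∝ 1/f ∝ 1/sin φ.
V₂ = V₁ · sin φ₁ / sin φ₂ = 28.0 × sin 49° / sin 23°
V₂ = 28.0 × 0.7547/0.3907 = 54.1 m s⁻¹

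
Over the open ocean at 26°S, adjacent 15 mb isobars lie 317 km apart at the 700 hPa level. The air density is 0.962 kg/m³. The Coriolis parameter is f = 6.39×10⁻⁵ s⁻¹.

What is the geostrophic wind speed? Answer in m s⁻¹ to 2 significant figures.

Pressure gradient: |∂P/∂n| = 1500 Pa / 317000 m = 4.73×10⁻³ Pa/m
Geostrophic balance (pressure-gradient force = Coriolis force):
V_g = (1/(fρ)) |∂P/∂n| = 4.73×10⁻³ / (6.39×10⁻⁵ × 0.962) = 77.0 m/s

77 m s⁻¹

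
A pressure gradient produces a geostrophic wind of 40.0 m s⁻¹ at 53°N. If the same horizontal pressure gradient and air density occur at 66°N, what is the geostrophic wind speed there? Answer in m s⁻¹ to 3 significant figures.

With the same pressure gradient and density, V_g ∝ 1/f ∝ 1/sin φ.
V₂ = V₁ · sin φ₁ / sin φ₂ = 40.0 × sin 53° / sin 66°
V₂ = 40.0 × 0.7986/0.9135 = 35.0 m s⁻¹

35.0 m s⁻¹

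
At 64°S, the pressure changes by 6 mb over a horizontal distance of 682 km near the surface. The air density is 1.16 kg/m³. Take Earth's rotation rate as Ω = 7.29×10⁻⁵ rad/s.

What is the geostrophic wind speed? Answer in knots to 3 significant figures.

Coriolis parameter at 64°S:
f = 2Ω sin φ = 2 × 7.29×10⁻⁵ × sin 64° = 1.31×10⁻⁴ s⁻¹
Pressure gradient: |∂P/∂n| = 600 Pa / 682000 m = 8.80×10⁻⁴ Pa/m
Geostrophic balance (pressure-gradient force = Coriolis force):
V_g = (1/(fρ)) |∂P/∂n| = 8.80×10⁻⁴ / (1.31×10⁻⁴ × 1.16) = 5.79 m/s
Converting: 5.79 m/s × 1.944 = 11.3 knots

11.3 knots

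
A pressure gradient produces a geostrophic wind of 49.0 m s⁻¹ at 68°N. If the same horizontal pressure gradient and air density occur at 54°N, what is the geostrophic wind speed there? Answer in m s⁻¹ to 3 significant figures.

With the same pressure gradient and density, V_g ∝ 1/f ∝ 1/sin φ.
V₂ = V₁ · sin φ₁ / sin φ₂ = 49.0 × sin 68° / sin 54°
V₂ = 49.0 × 0.9272/0.8090 = 56.2 m s⁻¹

56.2 m s⁻¹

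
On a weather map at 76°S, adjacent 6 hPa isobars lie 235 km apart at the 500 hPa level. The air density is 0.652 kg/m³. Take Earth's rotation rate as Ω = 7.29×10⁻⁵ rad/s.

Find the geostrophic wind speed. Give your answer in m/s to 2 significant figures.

28 m/s

Coriolis parameter at 76°S:
f = 2Ω sin φ = 2 × 7.29×10⁻⁵ × sin 76° = 1.41×10⁻⁴ s⁻¹
Pressure gradient: |∂P/∂n| = 600 Pa / 235000 m = 2.55×10⁻³ Pa/m
Geostrophic balance (pressure-gradient force = Coriolis force):
V_g = (1/(fρ)) |∂P/∂n| = 2.55×10⁻³ / (1.41×10⁻⁴ × 0.652) = 27.7 m/s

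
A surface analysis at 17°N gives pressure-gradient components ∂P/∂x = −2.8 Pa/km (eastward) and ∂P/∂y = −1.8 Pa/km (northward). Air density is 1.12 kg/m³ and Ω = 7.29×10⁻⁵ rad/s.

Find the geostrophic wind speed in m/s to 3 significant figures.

69.7 m/s

Coriolis parameter at 17°N:
f = 2Ω sin φ = 2 × 7.29×10⁻⁵ × sin 17° = 4.26×10⁻⁵ s⁻¹
Component geostrophic relations (x east, y north):
u_g = −(1/(fρ)) ∂P/∂y,  v_g = (1/(fρ)) ∂P/∂x
u_g = −(−1.8×10⁻³)/(4.26×10⁻⁵ × 1.12) = 37.7 m/s;  v_g = (−2.8×10⁻³)/(4.26×10⁻⁵ × 1.12) = −58.6 m/s
|V_g| = √(u_g² + v_g²) = 69.7 m/s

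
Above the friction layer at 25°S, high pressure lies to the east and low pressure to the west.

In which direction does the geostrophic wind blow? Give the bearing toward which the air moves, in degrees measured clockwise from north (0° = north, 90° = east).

The pressure-gradient force points toward the west (bearing 270°).
Geostrophic balance: in the Southern Hemisphere the Coriolis force deflects motion to the left, so the geostrophic wind blows 90° to the left of the pressure-gradient force (low pressure on the right).
Rotating 270° by 90° counterclockwise gives 180° — the wind blows toward the south.

180°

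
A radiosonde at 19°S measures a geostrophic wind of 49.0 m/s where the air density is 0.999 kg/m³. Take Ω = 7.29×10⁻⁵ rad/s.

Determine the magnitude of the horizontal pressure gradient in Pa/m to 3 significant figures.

Coriolis parameter at 19°S:
f = 2Ω sin φ = 2 × 7.29×10⁻⁵ × sin 19° = 4.75×10⁻⁵ s⁻¹
Geostrophic balance rearranged: |∂P/∂n| = f ρ V_g
|∂P/∂n| = 4.75×10⁻⁵ × 0.999 × 49.0 = 2.32×10⁻³ Pa/m

2.32×10⁻³ Pa/m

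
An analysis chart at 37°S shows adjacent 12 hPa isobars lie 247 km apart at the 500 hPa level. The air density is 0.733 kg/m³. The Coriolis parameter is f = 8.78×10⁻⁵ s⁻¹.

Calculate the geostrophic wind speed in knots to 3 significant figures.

Pressure gradient: |∂P/∂n| = 1200 Pa / 247000 m = 4.86×10⁻³ Pa/m
Geostrophic balance (pressure-gradient force = Coriolis force):
V_g = (1/(fρ)) |∂P/∂n| = 4.86×10⁻³ / (8.78×10⁻⁵ × 0.733) = 75.5 m/s
Converting: 75.5 m/s × 1.944 = 147 knots

147 knots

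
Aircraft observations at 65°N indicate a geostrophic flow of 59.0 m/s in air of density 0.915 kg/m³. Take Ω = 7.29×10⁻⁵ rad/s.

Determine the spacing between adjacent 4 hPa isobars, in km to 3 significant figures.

Coriolis parameter at 65°N:
f = 2Ω sin φ = 2 × 7.29×10⁻⁵ × sin 65° = 1.32×10⁻⁴ s⁻¹
Geostrophic balance rearranged: |∂P/∂n| = f ρ V_g
|∂P/∂n| = 1.32×10⁻⁴ × 0.915 × 59.0 = 7.13×10⁻³ Pa/m
Isobar spacing: Δn = ΔP/|∂P/∂n| = 400 Pa / 7.13×10⁻³ Pa/m = 56073 m ≈ 56.1 km

56.1 km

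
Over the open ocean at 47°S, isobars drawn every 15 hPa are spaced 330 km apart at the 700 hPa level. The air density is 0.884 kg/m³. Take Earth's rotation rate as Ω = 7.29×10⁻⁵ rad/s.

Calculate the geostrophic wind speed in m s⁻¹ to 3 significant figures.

Coriolis parameter at 47°S:
f = 2Ω sin φ = 2 × 7.29×10⁻⁵ × sin 47° = 1.07×10⁻⁴ s⁻¹
Pressure gradient: |∂P/∂n| = 1500 Pa / 330000 m = 4.55×10⁻³ Pa/m
Geostrophic balance (pressure-gradient force = Coriolis force):
V_g = (1/(fρ)) |∂P/∂n| = 4.55×10⁻³ / (1.07×10⁻⁴ × 0.884) = 48.2 m/s

48.2 m s⁻¹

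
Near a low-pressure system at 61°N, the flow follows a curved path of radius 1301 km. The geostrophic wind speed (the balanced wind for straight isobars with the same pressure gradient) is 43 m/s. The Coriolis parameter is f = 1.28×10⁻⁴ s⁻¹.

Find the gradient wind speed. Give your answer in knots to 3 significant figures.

68.9 knots

Around a low, centrifugal force acts outward with Coriolis, so pressure-gradient force balances both:
(1/ρ)|∂P/∂n| = fV + V²/R  →  V² + fR·V − fR·V_g = 0
With fR = 1.28×10⁻⁴ × 1301×10³ m = 167 m/s:
V = [−fR + √((fR)² + 4 fR V_g)]/2 = [−167 + √(167² + 4×167×43)]/2 = 35.5 m/s
Subgeostrophic (V < V_g = 43 m/s), as expected around a low.
Converting: 35.5 m/s × 1.944 = 68.9 knots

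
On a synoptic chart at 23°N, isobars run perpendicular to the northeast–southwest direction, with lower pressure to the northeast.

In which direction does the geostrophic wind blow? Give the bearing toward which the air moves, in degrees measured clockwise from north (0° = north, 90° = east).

135°

The pressure-gradient force points toward the northeast (bearing 045°).
Geostrophic balance: in the Northern Hemisphere the Coriolis force deflects motion to the right, so the geostrophic wind blows 90° to the right of the pressure-gradient force (low pressure on the left).
Rotating 045° by 90° clockwise gives 135° — the wind blows toward the southeast.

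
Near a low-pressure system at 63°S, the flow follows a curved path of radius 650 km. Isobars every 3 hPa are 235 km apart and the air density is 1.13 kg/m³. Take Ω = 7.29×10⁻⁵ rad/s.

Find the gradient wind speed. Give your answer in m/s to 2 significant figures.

Coriolis parameter at 63°S:
f = 2Ω sin φ = 2 × 7.29×10⁻⁵ × sin 63° = 1.30×10⁻⁴ s⁻¹
Pressure gradient: |∂P/∂n| = 300 Pa / 235000 m = 1.28×10⁻³ Pa/m
Geostrophic speed: V_g = |∂P/∂n|/(fρ) = 1.28×10⁻³/(1.30×10⁻⁴ × 1.13) = 8.70 m/s
Around a low, centrifugal force acts outward with Coriolis, so pressure-gradient force balances both:
(1/ρ)|∂P/∂n| = fV + V²/R  →  V² + fR·V − fR·V_g = 0
With fR = 1.30×10⁻⁴ × 650×10³ m = 84.4 m/s:
V = [−fR + √((fR)² + 4 fR V_g)]/2 = [−84.4 + √(84.4² + 4×84.4×8.7)]/2 = 7.95 m/s
Subgeostrophic (V < V_g = 8.7 m/s), as expected around a low.

7.9 m/s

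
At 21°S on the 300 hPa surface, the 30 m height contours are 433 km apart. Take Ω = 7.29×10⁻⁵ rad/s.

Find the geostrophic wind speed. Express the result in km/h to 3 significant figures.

Coriolis parameter at 21°S:
f = 2Ω sin φ = 2 × 7.29×10⁻⁵ × sin 21° = 5.23×10⁻⁵ s⁻¹
Height gradient: |∂Z/∂n| = 30 m / 433000 m = 6.93×10⁻⁵
On a pressure surface, geostrophic balance gives V_g = (g/f)|∂Z/∂n|:
V_g = 9.81 × 6.93×10⁻⁵ / 5.23×10⁻⁵ = 13.0 m/s
Converting: 13.0 m/s × 3.6 = 46.8 km/h

46.8 km/h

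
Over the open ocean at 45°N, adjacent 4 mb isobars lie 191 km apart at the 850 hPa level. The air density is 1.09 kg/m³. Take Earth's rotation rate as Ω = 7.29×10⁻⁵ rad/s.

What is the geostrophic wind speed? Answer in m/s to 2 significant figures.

Coriolis parameter at 45°N:
f = 2Ω sin φ = 2 × 7.29×10⁻⁵ × sin 45° = 1.03×10⁻⁴ s⁻¹
Pressure gradient: |∂P/∂n| = 400 Pa / 191000 m = 2.09×10⁻³ Pa/m
Geostrophic balance (pressure-gradient force = Coriolis force):
V_g = (1/(fρ)) |∂P/∂n| = 2.09×10⁻³ / (1.03×10⁻⁴ × 1.09) = 18.6 m/s

19 m/s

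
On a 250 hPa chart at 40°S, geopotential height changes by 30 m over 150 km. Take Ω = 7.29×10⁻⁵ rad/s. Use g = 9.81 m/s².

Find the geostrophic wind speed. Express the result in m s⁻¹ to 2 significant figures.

Coriolis parameter at 40°S:
f = 2Ω sin φ = 2 × 7.29×10⁻⁵ × sin 40° = 9.37×10⁻⁵ s⁻¹
Height gradient: |∂Z/∂n| = 30 m / 150000 m = 2.00×10⁻⁴
On a pressure surface, geostrophic balance gives V_g = (g/f)|∂Z/∂n|:
V_g = 9.81 × 2.00×10⁻⁴ / 9.37×10⁻⁵ = 20.9 m/s

21 m s⁻¹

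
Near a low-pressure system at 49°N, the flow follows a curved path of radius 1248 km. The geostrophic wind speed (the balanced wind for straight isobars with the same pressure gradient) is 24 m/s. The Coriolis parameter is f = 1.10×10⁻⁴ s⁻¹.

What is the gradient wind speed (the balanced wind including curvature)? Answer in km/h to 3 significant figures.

Around a low, centrifugal force acts outward with Coriolis, so pressure-gradient force balances both:
(1/ρ)|∂P/∂n| = fV + V²/R  →  V² + fR·V − fR·V_g = 0
With fR = 1.10×10⁻⁴ × 1248×10³ m = 137 m/s:
V = [−fR + √((fR)² + 4 fR V_g)]/2 = [−137 + √(137² + 4×137×24)]/2 = 20.8 m/s
Subgeostrophic (V < V_g = 24 m/s), as expected around a low.
Converting: 20.8 m/s × 3.6 = 75.0 km/h

75.0 km/h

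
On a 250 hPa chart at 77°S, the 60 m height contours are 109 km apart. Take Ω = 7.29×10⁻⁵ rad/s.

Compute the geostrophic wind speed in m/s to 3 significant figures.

38.0 m/s

Coriolis parameter at 77°S:
f = 2Ω sin φ = 2 × 7.29×10⁻⁵ × sin 77° = 1.42×10⁻⁴ s⁻¹
Height gradient: |∂Z/∂n| = 60 m / 109000 m = 5.50×10⁻⁴
On a pressure surface, geostrophic balance gives V_g = (g/f)|∂Z/∂n|:
V_g = 9.81 × 5.50×10⁻⁴ / 1.42×10⁻⁴ = 38.0 m/s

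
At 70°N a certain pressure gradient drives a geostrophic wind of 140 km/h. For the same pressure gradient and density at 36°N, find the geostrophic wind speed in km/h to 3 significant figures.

224 km/h

With the same pressure gradient and density, V_g ∝ 1/f ∝ 1/sin φ.
V₂ = V₁ · sin φ₁ / sin φ₂ = 140 × sin 70° / sin 36°
V₂ = 140 × 0.9397/0.5878 = 224 km/h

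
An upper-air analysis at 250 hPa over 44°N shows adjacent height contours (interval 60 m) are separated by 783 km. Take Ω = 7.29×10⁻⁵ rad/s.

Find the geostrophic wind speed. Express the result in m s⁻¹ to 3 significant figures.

7.42 m s⁻¹

Coriolis parameter at 44°N:
f = 2Ω sin φ = 2 × 7.29×10⁻⁵ × sin 44° = 1.01×10⁻⁴ s⁻¹
Height gradient: |∂Z/∂n| = 60 m / 783000 m = 7.66×10⁻⁵
On a pressure surface, geostrophic balance gives V_g = (g/f)|∂Z/∂n|:
V_g = 9.81 × 7.66×10⁻⁵ / 1.01×10⁻⁴ = 7.42 m/s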